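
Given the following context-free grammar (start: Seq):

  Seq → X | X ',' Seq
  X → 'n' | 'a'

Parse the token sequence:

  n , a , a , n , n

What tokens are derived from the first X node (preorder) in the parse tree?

[Seq [X n] , [Seq [X a] , [Seq [X a] , [Seq [X n] , [Seq [X n]]]]]]

n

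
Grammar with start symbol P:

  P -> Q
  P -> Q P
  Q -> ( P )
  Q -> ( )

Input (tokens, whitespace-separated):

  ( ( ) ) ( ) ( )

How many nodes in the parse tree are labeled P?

[P [Q ( [P [Q ( )]] )] [P [Q ( )] [P [Q ( )]]]]

4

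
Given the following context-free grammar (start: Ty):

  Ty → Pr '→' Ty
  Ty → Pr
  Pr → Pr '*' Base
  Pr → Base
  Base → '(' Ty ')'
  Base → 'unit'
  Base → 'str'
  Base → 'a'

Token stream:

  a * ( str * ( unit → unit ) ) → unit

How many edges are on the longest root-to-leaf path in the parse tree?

[Ty [Pr [Pr [Base a]] * [Base ( [Ty [Pr [Pr [Base str]] * [Base ( [Ty [Pr [Base unit]] → [Ty [Pr [Base unit]]]] )]]] )]] → [Ty [Pr [Base unit]]]]

10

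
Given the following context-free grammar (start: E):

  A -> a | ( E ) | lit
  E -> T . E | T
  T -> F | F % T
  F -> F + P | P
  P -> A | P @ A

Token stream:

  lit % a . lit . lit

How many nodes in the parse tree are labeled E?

3

[E [T [F [P [A lit]]] % [T [F [P [A a]]]]] . [E [T [F [P [A lit]]]] . [E [T [F [P [A lit]]]]]]]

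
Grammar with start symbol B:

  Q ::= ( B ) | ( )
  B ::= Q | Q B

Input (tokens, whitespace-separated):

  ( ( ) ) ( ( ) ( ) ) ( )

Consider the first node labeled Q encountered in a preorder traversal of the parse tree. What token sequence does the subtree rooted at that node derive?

[B [Q ( [B [Q ( )]] )] [B [Q ( [B [Q ( )] [B [Q ( )]]] )] [B [Q ( )]]]]

( ( ) )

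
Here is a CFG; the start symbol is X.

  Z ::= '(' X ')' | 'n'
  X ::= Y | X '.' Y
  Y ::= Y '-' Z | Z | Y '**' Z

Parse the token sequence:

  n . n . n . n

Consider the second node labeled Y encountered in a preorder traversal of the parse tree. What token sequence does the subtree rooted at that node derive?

n

[X [X [X [X [Y [Z n]]] . [Y [Z n]]] . [Y [Z n]]] . [Y [Z n]]]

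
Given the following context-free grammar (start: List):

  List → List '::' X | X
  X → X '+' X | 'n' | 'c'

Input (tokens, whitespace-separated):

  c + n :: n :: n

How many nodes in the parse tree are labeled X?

[List [List [List [X [X c] + [X n]]] :: [X n]] :: [X n]]

5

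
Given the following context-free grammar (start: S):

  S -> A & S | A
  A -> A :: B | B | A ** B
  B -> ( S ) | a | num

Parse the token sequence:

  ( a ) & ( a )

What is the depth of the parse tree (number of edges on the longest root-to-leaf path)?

[S [A [B ( [S [A [B a]]] )]] & [S [A [B ( [S [A [B a]]] )]]]]

7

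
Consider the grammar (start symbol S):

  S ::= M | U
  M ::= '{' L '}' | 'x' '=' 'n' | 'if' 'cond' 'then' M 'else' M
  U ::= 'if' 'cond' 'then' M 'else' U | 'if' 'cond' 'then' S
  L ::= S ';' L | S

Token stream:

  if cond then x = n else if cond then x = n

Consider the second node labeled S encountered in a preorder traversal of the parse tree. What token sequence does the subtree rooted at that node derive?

x = n

[S [U if cond then [M x = n] else [U if cond then [S [M x = n]]]]]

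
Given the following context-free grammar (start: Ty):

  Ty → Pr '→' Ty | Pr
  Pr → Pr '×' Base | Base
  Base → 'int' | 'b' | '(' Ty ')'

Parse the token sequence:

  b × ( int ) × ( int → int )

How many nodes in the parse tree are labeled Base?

[Ty [Pr [Pr [Pr [Base b]] × [Base ( [Ty [Pr [Base int]]] )]] × [Base ( [Ty [Pr [Base int]] → [Ty [Pr [Base int]]]] )]]]

6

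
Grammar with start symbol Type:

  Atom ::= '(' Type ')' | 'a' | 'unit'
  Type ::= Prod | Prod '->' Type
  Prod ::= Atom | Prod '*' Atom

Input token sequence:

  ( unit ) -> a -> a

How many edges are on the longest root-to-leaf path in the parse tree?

6

[Type [Prod [Atom ( [Type [Prod [Atom unit]]] )]] -> [Type [Prod [Atom a]] -> [Type [Prod [Atom a]]]]]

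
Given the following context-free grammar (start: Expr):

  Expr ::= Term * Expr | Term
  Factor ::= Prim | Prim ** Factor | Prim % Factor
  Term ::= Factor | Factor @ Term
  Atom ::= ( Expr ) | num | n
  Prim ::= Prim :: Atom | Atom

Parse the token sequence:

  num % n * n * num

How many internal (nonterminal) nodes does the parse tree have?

[Expr [Term [Factor [Prim [Atom num]] % [Factor [Prim [Atom n]]]]] * [Expr [Term [Factor [Prim [Atom n]]]] * [Expr [Term [Factor [Prim [Atom num]]]]]]]

18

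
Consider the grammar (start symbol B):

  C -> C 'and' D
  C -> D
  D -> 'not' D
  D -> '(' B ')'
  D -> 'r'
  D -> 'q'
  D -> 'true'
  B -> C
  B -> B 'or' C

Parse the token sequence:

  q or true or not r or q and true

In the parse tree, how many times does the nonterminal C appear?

[B [B [B [B [C [D q]]] or [C [D true]]] or [C [D not [D r]]]] or [C [C [D q]] and [D true]]]

5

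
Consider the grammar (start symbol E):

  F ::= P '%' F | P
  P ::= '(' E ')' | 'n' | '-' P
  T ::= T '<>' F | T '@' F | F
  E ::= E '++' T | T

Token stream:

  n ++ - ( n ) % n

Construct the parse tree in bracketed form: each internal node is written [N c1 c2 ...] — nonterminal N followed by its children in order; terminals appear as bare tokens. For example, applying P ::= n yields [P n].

[E [E [T [F [P n]]]] ++ [T [F [P - [P ( [E [T [F [P n]]]] )]] % [F [P n]]]]]

E
E ++ T
T ++ T
F ++ T
P ++ T
n ++ T
n ++ F
n ++ P % F
n ++ - P % F
n ++ - ( E ) % F
n ++ - ( T ) % F
n ++ - ( F ) % F
n ++ - ( P ) % F
n ++ - ( n ) % F
n ++ - ( n ) % P
n ++ - ( n ) % n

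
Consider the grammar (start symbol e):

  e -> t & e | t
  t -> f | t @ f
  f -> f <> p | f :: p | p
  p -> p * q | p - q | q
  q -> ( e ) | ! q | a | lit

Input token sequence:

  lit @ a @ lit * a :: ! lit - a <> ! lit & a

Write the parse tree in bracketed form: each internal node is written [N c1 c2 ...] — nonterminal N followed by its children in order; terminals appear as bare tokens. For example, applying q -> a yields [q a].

[e [t [t [t [f [p [q lit]]]] @ [f [p [q a]]]] @ [f [f [f [p [p [q lit]] * [q a]]] :: [p [p [q ! [q lit]]] - [q a]]] <> [p [q ! [q lit]]]]] & [e [t [f [p [q a]]]]]]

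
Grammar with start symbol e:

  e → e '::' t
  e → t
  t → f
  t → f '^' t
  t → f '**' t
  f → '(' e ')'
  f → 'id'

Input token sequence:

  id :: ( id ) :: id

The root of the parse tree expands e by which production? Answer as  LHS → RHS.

[e [e [e [t [f id]]] :: [t [f ( [e [t [f id]]] )]]] :: [t [f id]]]

e → e '::' t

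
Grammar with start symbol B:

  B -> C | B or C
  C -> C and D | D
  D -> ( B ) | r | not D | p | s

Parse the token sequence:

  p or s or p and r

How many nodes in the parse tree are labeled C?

4

[B [B [B [C [D p]]] or [C [D s]]] or [C [C [D p]] and [D r]]]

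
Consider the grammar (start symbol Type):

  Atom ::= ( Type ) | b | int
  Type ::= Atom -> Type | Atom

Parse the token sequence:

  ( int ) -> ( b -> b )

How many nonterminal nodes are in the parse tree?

[Type [Atom ( [Type [Atom int]] )] -> [Type [Atom ( [Type [Atom b] -> [Type [Atom b]]] )]]]

10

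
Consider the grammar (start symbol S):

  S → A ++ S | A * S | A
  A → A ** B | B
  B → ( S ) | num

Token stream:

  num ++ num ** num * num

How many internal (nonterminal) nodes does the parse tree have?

[S [A [B num]] ++ [S [A [A [B num]] ** [B num]] * [S [A [B num]]]]]

11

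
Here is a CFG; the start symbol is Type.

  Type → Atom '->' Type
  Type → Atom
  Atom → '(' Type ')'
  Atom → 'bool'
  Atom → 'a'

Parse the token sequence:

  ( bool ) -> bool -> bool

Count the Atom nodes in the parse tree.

[Type [Atom ( [Type [Atom bool]] )] -> [Type [Atom bool] -> [Type [Atom bool]]]]

4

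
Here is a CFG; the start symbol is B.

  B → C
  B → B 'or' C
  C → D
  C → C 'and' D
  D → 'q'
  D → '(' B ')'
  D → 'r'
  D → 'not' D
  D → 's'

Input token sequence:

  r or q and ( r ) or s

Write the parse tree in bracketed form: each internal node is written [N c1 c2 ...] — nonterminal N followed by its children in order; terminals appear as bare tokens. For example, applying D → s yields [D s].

[B [B [B [C [D r]]] or [C [C [D q]] and [D ( [B [C [D r]]] )]]] or [C [D s]]]

B
B or C
B or C or C
C or C or C
D or C or C
r or C or C
r or C and D or C
r or D and D or C
r or q and D or C
r or q and ( B ) or C
r or q and ( C ) or C
r or q and ( D ) or C
r or q and ( r ) or C
r or q and ( r ) or D
r or q and ( r ) or s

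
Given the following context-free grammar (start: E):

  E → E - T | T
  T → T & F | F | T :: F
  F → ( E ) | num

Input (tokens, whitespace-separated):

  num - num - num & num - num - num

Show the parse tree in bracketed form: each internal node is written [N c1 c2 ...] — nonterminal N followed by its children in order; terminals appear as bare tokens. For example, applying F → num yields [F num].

E
E - T
E - T - T
E - T - T - T
E - T - T - T - T
T - T - T - T - T
F - T - T - T - T
num - T - T - T - T
num - F - T - T - T
num - num - T - T - T
num - num - T & F - T - T
num - num - F & F - T - T
num - num - num & F - T - T
num - num - num & num - T - T
num - num - num & num - F - T
num - num - num & num - num - T
num - num - num & num - num - F
num - num - num & num - num - num

[E [E [E [E [E [T [F num]]] - [T [F num]]] - [T [T [F num]] & [F num]]] - [T [F num]]] - [T [F num]]]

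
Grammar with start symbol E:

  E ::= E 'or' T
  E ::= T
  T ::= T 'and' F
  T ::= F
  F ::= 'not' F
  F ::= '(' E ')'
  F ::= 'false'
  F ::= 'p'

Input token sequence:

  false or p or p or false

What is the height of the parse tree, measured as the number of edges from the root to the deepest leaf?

6

[E [E [E [E [T [F false]]] or [T [F p]]] or [T [F p]]] or [T [F false]]]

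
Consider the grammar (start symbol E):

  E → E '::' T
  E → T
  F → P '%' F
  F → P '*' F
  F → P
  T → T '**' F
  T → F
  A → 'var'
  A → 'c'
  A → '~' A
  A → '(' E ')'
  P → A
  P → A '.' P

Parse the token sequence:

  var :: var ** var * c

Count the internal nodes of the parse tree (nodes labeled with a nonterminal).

[E [E [T [F [P [A var]]]]] :: [T [T [F [P [A var]]]] ** [F [P [A var]] * [F [P [A c]]]]]]

17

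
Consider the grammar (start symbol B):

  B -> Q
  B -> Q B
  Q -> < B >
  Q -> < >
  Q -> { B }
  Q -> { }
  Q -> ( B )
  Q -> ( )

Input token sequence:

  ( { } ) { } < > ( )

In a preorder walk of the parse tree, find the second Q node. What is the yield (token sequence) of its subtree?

{ }

[B [Q ( [B [Q { }]] )] [B [Q { }] [B [Q < >] [B [Q ( )]]]]]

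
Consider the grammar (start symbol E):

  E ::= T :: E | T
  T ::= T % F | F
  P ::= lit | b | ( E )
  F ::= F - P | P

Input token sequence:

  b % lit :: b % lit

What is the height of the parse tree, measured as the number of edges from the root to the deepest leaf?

[E [T [T [F [P b]]] % [F [P lit]]] :: [E [T [T [F [P b]]] % [F [P lit]]]]]

6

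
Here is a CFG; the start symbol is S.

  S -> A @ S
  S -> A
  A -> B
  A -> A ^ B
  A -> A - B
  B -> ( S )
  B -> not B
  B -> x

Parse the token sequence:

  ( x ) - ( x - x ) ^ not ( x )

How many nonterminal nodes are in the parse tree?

19

[S [A [A [A [B ( [S [A [B x]]] )]] - [B ( [S [A [A [B x]] - [B x]]] )]] ^ [B not [B ( [S [A [B x]]] )]]]]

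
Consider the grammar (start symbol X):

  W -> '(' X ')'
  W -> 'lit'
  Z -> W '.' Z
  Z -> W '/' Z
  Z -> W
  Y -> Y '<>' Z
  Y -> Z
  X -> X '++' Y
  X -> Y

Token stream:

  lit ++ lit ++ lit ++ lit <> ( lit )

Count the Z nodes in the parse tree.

[X [X [X [X [Y [Z [W lit]]]] ++ [Y [Z [W lit]]]] ++ [Y [Z [W lit]]]] ++ [Y [Y [Z [W lit]]] <> [Z [W ( [X [Y [Z [W lit]]]] )]]]]

6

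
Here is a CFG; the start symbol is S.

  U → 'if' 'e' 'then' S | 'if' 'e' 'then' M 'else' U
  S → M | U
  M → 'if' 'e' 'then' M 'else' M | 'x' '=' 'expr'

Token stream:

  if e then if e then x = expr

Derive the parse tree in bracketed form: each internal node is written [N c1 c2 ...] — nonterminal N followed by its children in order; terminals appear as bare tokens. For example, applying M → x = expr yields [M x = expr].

[S [U if e then [S [U if e then [S [M x = expr]]]]]]

S
U
if e then S
if e then U
if e then if e then S
if e then if e then M
if e then if e then x = expr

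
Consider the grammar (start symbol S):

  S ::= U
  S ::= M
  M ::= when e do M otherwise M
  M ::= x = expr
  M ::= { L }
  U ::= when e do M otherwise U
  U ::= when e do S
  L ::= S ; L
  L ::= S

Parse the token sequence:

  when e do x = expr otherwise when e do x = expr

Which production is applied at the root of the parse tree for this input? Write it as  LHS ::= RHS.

S ::= U

[S [U when e do [M x = expr] otherwise [U when e do [S [M x = expr]]]]]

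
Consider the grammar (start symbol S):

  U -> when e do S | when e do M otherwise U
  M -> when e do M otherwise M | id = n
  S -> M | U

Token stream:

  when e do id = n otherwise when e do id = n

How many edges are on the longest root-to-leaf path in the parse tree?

[S [U when e do [M id = n] otherwise [U when e do [S [M id = n]]]]]

5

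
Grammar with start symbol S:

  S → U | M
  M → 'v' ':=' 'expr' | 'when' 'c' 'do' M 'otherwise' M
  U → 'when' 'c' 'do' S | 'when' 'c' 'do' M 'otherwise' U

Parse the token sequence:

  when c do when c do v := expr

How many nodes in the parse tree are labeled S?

[S [U when c do [S [U when c do [S [M v := expr]]]]]]

3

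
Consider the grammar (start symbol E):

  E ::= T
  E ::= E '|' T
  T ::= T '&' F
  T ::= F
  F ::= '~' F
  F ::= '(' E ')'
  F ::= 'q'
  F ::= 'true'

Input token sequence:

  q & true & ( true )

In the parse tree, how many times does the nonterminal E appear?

2

[E [T [T [T [F q]] & [F true]] & [F ( [E [T [F true]]] )]]]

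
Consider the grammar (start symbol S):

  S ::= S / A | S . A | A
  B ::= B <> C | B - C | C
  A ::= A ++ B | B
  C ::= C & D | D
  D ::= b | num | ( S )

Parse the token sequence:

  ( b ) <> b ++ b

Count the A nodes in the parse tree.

[S [A [A [B [B [C [D ( [S [A [B [C [D b]]]]] )]]] <> [C [D b]]]] ++ [B [C [D b]]]]]

3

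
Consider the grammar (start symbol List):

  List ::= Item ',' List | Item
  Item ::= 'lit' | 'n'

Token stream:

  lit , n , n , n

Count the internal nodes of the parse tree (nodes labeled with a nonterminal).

[List [Item lit] , [List [Item n] , [List [Item n] , [List [Item n]]]]]

8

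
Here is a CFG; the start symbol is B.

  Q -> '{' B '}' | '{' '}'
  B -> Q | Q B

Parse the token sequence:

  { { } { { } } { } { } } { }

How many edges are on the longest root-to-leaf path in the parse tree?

[B [Q { [B [Q { }] [B [Q { [B [Q { }]] }] [B [Q { }] [B [Q { }]]]]] }] [B [Q { }]]]

7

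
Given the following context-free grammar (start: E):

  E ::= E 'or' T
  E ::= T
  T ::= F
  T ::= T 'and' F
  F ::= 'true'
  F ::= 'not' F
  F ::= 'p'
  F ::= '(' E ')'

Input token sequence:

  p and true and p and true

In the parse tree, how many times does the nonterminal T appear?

[E [T [T [T [T [F p]] and [F true]] and [F p]] and [F true]]]

4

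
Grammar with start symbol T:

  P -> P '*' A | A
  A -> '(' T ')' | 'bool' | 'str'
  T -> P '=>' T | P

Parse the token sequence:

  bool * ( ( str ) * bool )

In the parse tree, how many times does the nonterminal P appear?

5

[T [P [P [A bool]] * [A ( [T [P [P [A ( [T [P [A str]]] )]] * [A bool]]] )]]]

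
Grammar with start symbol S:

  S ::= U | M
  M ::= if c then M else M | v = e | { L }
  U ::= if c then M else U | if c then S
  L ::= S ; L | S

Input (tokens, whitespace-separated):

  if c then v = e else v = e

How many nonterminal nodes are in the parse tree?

[S [M if c then [M v = e] else [M v = e]]]

4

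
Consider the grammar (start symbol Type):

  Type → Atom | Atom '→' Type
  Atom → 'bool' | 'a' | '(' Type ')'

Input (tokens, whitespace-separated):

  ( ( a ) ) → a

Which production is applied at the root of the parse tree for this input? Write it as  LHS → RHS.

[Type [Atom ( [Type [Atom ( [Type [Atom a]] )]] )] → [Type [Atom a]]]

Type → Atom '→' Type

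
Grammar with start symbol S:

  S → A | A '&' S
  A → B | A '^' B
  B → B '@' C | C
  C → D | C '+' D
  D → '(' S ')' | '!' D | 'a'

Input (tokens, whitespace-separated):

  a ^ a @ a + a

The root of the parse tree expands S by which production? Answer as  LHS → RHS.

S → A

[S [A [A [B [C [D a]]]] ^ [B [B [C [D a]]] @ [C [C [D a]] + [D a]]]]]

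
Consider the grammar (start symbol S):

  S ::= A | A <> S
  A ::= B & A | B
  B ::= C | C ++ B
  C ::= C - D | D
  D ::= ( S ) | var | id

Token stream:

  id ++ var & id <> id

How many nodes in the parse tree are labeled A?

3

[S [A [B [C [D id]] ++ [B [C [D var]]]] & [A [B [C [D id]]]]] <> [S [A [B [C [D id]]]]]]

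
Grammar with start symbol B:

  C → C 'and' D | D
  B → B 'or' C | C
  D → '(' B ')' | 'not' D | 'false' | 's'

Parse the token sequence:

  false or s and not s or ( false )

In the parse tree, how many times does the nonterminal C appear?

5

[B [B [B [C [D false]]] or [C [C [D s]] and [D not [D s]]]] or [C [D ( [B [C [D false]]] )]]]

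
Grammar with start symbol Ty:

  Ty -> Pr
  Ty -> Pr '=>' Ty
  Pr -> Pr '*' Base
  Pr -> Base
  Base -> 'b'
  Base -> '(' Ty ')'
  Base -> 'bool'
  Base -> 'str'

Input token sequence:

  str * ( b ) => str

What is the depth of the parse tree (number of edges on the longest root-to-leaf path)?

[Ty [Pr [Pr [Base str]] * [Base ( [Ty [Pr [Base b]]] )]] => [Ty [Pr [Base str]]]]

6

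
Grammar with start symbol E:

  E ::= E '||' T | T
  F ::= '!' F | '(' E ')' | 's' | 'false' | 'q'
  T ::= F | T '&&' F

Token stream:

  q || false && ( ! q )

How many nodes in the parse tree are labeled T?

4

[E [E [T [F q]]] || [T [T [F false]] && [F ( [E [T [F ! [F q]]]] )]]]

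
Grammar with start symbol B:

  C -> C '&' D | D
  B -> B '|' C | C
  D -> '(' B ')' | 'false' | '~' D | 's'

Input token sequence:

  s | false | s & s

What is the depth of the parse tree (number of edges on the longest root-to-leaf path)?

[B [B [B [C [D s]]] | [C [D false]]] | [C [C [D s]] & [D s]]]

5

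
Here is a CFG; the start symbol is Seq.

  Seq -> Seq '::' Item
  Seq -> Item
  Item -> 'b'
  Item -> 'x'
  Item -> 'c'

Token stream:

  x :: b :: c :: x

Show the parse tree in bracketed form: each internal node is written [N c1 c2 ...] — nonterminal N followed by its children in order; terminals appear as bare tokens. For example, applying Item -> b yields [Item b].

[Seq [Seq [Seq [Seq [Item x]] :: [Item b]] :: [Item c]] :: [Item x]]

Seq
Seq :: Item
Seq :: Item :: Item
Seq :: Item :: Item :: Item
Item :: Item :: Item :: Item
x :: Item :: Item :: Item
x :: b :: Item :: Item
x :: b :: c :: Item
x :: b :: c :: x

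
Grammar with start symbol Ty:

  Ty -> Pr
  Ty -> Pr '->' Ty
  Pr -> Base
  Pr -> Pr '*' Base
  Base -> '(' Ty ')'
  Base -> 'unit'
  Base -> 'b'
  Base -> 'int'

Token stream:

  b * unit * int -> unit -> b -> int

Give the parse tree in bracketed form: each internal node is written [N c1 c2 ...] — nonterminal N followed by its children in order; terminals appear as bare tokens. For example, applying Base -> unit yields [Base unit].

[Ty [Pr [Pr [Pr [Base b]] * [Base unit]] * [Base int]] -> [Ty [Pr [Base unit]] -> [Ty [Pr [Base b]] -> [Ty [Pr [Base int]]]]]]

Ty
Pr -> Ty
Pr * Base -> Ty
Pr * Base * Base -> Ty
Base * Base * Base -> Ty
b * Base * Base -> Ty
b * unit * Base -> Ty
b * unit * int -> Ty
b * unit * int -> Pr -> Ty
b * unit * int -> Base -> Ty
b * unit * int -> unit -> Ty
b * unit * int -> unit -> Pr -> Ty
b * unit * int -> unit -> Base -> Ty
b * unit * int -> unit -> b -> Ty
b * unit * int -> unit -> b -> Pr
b * unit * int -> unit -> b -> Base
b * unit * int -> unit -> b -> int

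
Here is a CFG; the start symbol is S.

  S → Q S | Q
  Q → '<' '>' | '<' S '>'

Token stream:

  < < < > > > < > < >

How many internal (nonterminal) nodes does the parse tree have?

[S [Q < [S [Q < [S [Q < >]] >]] >] [S [Q < >] [S [Q < >]]]]

10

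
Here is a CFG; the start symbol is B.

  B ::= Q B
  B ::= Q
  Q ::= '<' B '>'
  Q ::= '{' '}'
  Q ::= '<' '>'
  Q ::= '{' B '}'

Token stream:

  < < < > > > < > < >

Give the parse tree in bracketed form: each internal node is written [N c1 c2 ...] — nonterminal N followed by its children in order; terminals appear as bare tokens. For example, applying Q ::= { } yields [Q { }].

[B [Q < [B [Q < [B [Q < >]] >]] >] [B [Q < >] [B [Q < >]]]]

B
Q B
< B > B
< Q > B
< < B > > B
< < Q > > B
< < < > > > B
< < < > > > Q B
< < < > > > < > B
< < < > > > < > Q
< < < > > > < > < >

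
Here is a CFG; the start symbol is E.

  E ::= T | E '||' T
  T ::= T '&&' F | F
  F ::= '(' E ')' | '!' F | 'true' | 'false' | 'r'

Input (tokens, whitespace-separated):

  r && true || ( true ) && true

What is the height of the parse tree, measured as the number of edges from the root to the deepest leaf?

7

[E [E [T [T [F r]] && [F true]]] || [T [T [F ( [E [T [F true]]] )]] && [F true]]]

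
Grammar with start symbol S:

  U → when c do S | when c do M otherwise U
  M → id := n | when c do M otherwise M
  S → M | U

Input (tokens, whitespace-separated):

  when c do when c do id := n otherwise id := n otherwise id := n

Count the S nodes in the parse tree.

[S [M when c do [M when c do [M id := n] otherwise [M id := n]] otherwise [M id := n]]]

1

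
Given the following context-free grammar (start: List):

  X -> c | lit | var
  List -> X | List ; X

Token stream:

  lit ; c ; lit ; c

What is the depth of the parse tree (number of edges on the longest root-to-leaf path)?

5

[List [List [List [List [X lit]] ; [X c]] ; [X lit]] ; [X c]]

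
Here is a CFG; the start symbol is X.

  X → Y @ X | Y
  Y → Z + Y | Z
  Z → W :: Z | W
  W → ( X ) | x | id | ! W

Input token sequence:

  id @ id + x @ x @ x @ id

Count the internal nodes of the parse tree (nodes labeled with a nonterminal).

23

[X [Y [Z [W id]]] @ [X [Y [Z [W id]] + [Y [Z [W x]]]] @ [X [Y [Z [W x]]] @ [X [Y [Z [W x]]] @ [X [Y [Z [W id]]]]]]]]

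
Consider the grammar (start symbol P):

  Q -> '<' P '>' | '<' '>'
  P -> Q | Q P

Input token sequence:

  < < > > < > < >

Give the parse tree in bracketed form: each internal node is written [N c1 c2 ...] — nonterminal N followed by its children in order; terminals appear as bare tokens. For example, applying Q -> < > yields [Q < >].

P
Q P
< P > P
< Q > P
< < > > P
< < > > Q P
< < > > < > P
< < > > < > Q
< < > > < > < >

[P [Q < [P [Q < >]] >] [P [Q < >] [P [Q < >]]]]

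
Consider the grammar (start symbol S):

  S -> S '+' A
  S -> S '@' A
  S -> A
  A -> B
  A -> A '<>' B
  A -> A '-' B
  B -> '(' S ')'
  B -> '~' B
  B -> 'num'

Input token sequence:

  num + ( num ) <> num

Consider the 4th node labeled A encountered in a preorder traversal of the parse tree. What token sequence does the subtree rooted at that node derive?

[S [S [A [B num]]] + [A [A [B ( [S [A [B num]]] )]] <> [B num]]]

num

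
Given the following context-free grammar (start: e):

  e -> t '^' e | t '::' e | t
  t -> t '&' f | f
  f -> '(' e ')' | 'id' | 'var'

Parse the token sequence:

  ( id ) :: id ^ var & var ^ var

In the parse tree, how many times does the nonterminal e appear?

5

[e [t [f ( [e [t [f id]]] )]] :: [e [t [f id]] ^ [e [t [t [f var]] & [f var]] ^ [e [t [f var]]]]]]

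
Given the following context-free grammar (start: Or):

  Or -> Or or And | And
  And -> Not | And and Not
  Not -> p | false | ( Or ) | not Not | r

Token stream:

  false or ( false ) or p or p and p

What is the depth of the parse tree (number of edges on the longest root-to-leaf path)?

8

[Or [Or [Or [Or [And [Not false]]] or [And [Not ( [Or [And [Not false]]] )]]] or [And [Not p]]] or [And [And [Not p]] and [Not p]]]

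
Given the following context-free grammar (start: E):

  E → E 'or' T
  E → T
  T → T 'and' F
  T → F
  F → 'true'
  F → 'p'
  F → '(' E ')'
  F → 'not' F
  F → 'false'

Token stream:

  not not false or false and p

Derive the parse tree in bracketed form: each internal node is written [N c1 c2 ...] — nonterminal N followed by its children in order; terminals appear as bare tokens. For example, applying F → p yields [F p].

[E [E [T [F not [F not [F false]]]]] or [T [T [F false]] and [F p]]]

E
E or T
T or T
F or T
not F or T
not not F or T
not not false or T
not not false or T and F
not not false or F and F
not not false or false and F
not not false or false and p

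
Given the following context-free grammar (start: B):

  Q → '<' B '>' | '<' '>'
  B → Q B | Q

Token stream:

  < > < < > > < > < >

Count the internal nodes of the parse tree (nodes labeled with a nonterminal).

10

[B [Q < >] [B [Q < [B [Q < >]] >] [B [Q < >] [B [Q < >]]]]]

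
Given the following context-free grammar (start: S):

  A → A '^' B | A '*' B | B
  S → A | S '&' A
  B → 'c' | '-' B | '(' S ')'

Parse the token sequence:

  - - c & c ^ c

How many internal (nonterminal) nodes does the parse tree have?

10

[S [S [A [B - [B - [B c]]]]] & [A [A [B c]] ^ [B c]]]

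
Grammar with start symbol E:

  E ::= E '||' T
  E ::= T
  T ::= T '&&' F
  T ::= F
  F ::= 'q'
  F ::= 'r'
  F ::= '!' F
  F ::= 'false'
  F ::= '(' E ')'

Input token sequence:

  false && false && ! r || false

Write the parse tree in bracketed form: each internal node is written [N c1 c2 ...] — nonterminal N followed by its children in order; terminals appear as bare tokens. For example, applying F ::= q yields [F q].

[E [E [T [T [T [F false]] && [F false]] && [F ! [F r]]]] || [T [F false]]]

E
E || T
T || T
T && F || T
T && F && F || T
F && F && F || T
false && F && F || T
false && false && F || T
false && false && ! F || T
false && false && ! r || T
false && false && ! r || F
false && false && ! r || false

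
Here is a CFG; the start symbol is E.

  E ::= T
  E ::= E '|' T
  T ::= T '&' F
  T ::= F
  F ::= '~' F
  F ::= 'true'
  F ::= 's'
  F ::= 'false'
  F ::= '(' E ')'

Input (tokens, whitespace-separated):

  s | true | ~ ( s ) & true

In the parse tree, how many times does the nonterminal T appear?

[E [E [E [T [F s]]] | [T [F true]]] | [T [T [F ~ [F ( [E [T [F s]]] )]]] & [F true]]]

5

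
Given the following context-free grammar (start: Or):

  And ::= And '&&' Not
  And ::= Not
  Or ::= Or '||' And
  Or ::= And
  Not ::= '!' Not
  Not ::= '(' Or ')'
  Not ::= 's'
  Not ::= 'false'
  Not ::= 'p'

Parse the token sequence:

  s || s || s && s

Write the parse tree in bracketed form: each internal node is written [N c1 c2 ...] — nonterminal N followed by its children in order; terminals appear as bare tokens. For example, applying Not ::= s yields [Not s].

Or
Or || And
Or || And || And
And || And || And
Not || And || And
s || And || And
s || Not || And
s || s || And
s || s || And && Not
s || s || Not && Not
s || s || s && Not
s || s || s && s

[Or [Or [Or [And [Not s]]] || [And [Not s]]] || [And [And [Not s]] && [Not s]]]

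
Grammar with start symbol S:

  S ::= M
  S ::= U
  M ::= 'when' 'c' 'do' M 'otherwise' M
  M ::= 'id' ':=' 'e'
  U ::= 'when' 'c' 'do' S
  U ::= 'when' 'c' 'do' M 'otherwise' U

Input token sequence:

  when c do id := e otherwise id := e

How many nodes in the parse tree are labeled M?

3

[S [M when c do [M id := e] otherwise [M id := e]]]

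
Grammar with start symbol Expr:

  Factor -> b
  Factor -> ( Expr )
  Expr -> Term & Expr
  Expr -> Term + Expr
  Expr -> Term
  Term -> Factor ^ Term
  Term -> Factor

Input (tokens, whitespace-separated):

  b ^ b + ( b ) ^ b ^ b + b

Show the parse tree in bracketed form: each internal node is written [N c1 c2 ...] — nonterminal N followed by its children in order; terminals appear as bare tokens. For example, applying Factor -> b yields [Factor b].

[Expr [Term [Factor b] ^ [Term [Factor b]]] + [Expr [Term [Factor ( [Expr [Term [Factor b]]] )] ^ [Term [Factor b] ^ [Term [Factor b]]]] + [Expr [Term [Factor b]]]]]

Expr
Term + Expr
Factor ^ Term + Expr
b ^ Term + Expr
b ^ Factor + Expr
b ^ b + Expr
b ^ b + Term + Expr
b ^ b + Factor ^ Term + Expr
b ^ b + ( Expr ) ^ Term + Expr
b ^ b + ( Term ) ^ Term + Expr
b ^ b + ( Factor ) ^ Term + Expr
b ^ b + ( b ) ^ Term + Expr
b ^ b + ( b ) ^ Factor ^ Term + Expr
b ^ b + ( b ) ^ b ^ Term + Expr
b ^ b + ( b ) ^ b ^ Factor + Expr
b ^ b + ( b ) ^ b ^ b + Expr
b ^ b + ( b ) ^ b ^ b + Term
b ^ b + ( b ) ^ b ^ b + Factor
b ^ b + ( b ) ^ b ^ b + b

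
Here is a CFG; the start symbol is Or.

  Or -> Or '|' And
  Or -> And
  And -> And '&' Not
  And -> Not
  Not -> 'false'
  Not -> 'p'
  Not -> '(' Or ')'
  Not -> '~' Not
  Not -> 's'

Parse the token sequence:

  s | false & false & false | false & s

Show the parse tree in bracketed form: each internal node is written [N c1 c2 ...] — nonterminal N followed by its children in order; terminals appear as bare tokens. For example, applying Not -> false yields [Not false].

Or
Or | And
Or | And | And
And | And | And
Not | And | And
s | And | And
s | And & Not | And
s | And & Not & Not | And
s | Not & Not & Not | And
s | false & Not & Not | And
s | false & false & Not | And
s | false & false & false | And
s | false & false & false | And & Not
s | false & false & false | Not & Not
s | false & false & false | false & Not
s | false & false & false | false & s

[Or [Or [Or [And [Not s]]] | [And [And [And [Not false]] & [Not false]] & [Not false]]] | [And [And [Not false]] & [Not s]]]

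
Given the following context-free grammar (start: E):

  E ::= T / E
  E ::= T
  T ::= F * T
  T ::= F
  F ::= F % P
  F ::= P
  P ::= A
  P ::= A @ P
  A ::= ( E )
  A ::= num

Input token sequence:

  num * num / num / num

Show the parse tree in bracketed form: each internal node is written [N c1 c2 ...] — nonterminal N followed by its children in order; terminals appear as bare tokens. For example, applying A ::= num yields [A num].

E
T / E
F * T / E
P * T / E
A * T / E
num * T / E
num * F / E
num * P / E
num * A / E
num * num / E
num * num / T / E
num * num / F / E
num * num / P / E
num * num / A / E
num * num / num / E
num * num / num / T
num * num / num / F
num * num / num / P
num * num / num / A
num * num / num / num

[E [T [F [P [A num]]] * [T [F [P [A num]]]]] / [E [T [F [P [A num]]]] / [E [T [F [P [A num]]]]]]]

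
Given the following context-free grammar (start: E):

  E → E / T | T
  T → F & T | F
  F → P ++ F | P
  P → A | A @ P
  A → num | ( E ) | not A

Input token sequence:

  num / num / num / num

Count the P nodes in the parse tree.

4

[E [E [E [E [T [F [P [A num]]]]] / [T [F [P [A num]]]]] / [T [F [P [A num]]]]] / [T [F [P [A num]]]]]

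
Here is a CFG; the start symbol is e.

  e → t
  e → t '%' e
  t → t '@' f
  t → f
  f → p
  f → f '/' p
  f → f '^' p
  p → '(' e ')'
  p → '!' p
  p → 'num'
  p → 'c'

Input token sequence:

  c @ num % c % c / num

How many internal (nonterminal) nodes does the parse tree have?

[e [t [t [f [p c]]] @ [f [p num]]] % [e [t [f [p c]]] % [e [t [f [f [p c]] / [p num]]]]]]

17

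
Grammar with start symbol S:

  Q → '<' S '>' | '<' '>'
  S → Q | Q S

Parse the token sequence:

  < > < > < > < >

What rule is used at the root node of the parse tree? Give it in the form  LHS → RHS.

S → Q S

[S [Q < >] [S [Q < >] [S [Q < >] [S [Q < >]]]]]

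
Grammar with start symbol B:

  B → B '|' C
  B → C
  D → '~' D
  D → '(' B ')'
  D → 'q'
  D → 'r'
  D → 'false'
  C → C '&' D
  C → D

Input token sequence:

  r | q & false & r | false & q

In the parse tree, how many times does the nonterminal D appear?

[B [B [B [C [D r]]] | [C [C [C [D q]] & [D false]] & [D r]]] | [C [C [D false]] & [D q]]]

6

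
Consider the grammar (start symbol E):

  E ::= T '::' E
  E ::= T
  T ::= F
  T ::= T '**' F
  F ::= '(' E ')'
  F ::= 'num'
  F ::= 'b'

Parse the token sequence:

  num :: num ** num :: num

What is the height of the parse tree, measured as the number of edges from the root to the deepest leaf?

[E [T [F num]] :: [E [T [T [F num]] ** [F num]] :: [E [T [F num]]]]]

5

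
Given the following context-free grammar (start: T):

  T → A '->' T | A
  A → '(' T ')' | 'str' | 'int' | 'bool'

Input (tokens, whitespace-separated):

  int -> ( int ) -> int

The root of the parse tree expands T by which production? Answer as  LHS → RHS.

T → A '->' T

[T [A int] -> [T [A ( [T [A int]] )] -> [T [A int]]]]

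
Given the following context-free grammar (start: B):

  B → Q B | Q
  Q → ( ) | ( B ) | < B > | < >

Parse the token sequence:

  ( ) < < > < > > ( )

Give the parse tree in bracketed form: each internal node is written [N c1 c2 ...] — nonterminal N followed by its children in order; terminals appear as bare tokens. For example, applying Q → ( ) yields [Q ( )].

B
Q B
( ) B
( ) Q B
( ) < B > B
( ) < Q B > B
( ) < < > B > B
( ) < < > Q > B
( ) < < > < > > B
( ) < < > < > > Q
( ) < < > < > > ( )

[B [Q ( )] [B [Q < [B [Q < >] [B [Q < >]]] >] [B [Q ( )]]]]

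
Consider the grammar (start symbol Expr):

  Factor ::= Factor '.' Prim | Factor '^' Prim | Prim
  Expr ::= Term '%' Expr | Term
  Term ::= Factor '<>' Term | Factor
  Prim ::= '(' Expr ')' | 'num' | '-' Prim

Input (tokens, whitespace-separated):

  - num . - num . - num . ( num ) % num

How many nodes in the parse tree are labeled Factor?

6

[Expr [Term [Factor [Factor [Factor [Factor [Prim - [Prim num]]] . [Prim - [Prim num]]] . [Prim - [Prim num]]] . [Prim ( [Expr [Term [Factor [Prim num]]]] )]]] % [Expr [Term [Factor [Prim num]]]]]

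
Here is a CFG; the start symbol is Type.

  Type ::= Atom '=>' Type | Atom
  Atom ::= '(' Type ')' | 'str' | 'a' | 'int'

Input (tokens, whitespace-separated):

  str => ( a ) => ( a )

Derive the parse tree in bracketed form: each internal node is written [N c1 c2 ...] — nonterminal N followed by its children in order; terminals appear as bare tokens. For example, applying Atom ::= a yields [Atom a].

Type
Atom => Type
str => Type
str => Atom => Type
str => ( Type ) => Type
str => ( Atom ) => Type
str => ( a ) => Type
str => ( a ) => Atom
str => ( a ) => ( Type )
str => ( a ) => ( Atom )
str => ( a ) => ( a )

[Type [Atom str] => [Type [Atom ( [Type [Atom a]] )] => [Type [Atom ( [Type [Atom a]] )]]]]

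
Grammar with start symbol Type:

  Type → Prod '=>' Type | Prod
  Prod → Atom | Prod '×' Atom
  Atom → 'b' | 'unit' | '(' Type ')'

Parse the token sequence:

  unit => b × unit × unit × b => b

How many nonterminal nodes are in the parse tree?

[Type [Prod [Atom unit]] => [Type [Prod [Prod [Prod [Prod [Atom b]] × [Atom unit]] × [Atom unit]] × [Atom b]] => [Type [Prod [Atom b]]]]]

15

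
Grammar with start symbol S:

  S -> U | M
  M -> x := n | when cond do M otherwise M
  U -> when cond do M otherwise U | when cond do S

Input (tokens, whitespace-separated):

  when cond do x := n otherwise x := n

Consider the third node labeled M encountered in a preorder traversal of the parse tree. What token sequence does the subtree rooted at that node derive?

x := n

[S [M when cond do [M x := n] otherwise [M x := n]]]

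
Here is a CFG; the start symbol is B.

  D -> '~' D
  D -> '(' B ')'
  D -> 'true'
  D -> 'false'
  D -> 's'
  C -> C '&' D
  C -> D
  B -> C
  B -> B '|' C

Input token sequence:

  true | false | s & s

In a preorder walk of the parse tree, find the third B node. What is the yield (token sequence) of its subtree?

true

[B [B [B [C [D true]]] | [C [D false]]] | [C [C [D s]] & [D s]]]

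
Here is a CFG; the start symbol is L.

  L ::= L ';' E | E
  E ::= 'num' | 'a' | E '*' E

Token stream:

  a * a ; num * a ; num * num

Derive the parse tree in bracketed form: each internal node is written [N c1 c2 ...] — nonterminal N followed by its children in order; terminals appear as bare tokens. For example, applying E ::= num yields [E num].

L
L ; E
L ; E ; E
E ; E ; E
E * E ; E ; E
a * E ; E ; E
a * a ; E ; E
a * a ; E * E ; E
a * a ; num * E ; E
a * a ; num * a ; E
a * a ; num * a ; E * E
a * a ; num * a ; num * E
a * a ; num * a ; num * num

[L [L [L [E [E a] * [E a]]] ; [E [E num] * [E a]]] ; [E [E num] * [E num]]]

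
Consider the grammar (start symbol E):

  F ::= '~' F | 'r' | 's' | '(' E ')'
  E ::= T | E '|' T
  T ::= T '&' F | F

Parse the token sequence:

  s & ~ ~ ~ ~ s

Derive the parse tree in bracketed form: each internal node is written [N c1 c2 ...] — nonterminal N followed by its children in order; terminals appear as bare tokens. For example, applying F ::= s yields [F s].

E
T
T & F
F & F
s & F
s & ~ F
s & ~ ~ F
s & ~ ~ ~ F
s & ~ ~ ~ ~ F
s & ~ ~ ~ ~ s

[E [T [T [F s]] & [F ~ [F ~ [F ~ [F ~ [F s]]]]]]]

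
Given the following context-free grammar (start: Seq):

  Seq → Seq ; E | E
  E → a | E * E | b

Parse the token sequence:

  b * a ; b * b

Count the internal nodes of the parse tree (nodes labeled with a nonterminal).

8

[Seq [Seq [E [E b] * [E a]]] ; [E [E b] * [E b]]]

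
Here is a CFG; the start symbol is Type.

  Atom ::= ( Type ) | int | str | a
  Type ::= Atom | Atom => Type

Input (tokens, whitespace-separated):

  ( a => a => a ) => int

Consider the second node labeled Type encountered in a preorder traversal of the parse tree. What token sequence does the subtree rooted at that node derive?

a => a => a

[Type [Atom ( [Type [Atom a] => [Type [Atom a] => [Type [Atom a]]]] )] => [Type [Atom int]]]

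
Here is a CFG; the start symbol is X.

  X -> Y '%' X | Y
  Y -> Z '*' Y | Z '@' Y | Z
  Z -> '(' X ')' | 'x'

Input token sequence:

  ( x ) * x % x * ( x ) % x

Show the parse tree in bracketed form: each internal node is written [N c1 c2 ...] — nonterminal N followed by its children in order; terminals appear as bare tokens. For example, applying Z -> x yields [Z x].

[X [Y [Z ( [X [Y [Z x]]] )] * [Y [Z x]]] % [X [Y [Z x] * [Y [Z ( [X [Y [Z x]]] )]]] % [X [Y [Z x]]]]]

X
Y % X
Z * Y % X
( X ) * Y % X
( Y ) * Y % X
( Z ) * Y % X
( x ) * Y % X
( x ) * Z % X
( x ) * x % X
( x ) * x % Y % X
( x ) * x % Z * Y % X
( x ) * x % x * Y % X
( x ) * x % x * Z % X
( x ) * x % x * ( X ) % X
( x ) * x % x * ( Y ) % X
( x ) * x % x * ( Z ) % X
( x ) * x % x * ( x ) % X
( x ) * x % x * ( x ) % Y
( x ) * x % x * ( x ) % Z
( x ) * x % x * ( x ) % x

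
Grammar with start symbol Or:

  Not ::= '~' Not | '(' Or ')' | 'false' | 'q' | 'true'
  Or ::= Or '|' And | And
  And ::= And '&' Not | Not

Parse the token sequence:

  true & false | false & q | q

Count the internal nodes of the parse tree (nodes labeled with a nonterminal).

[Or [Or [Or [And [And [Not true]] & [Not false]]] | [And [And [Not false]] & [Not q]]] | [And [Not q]]]

13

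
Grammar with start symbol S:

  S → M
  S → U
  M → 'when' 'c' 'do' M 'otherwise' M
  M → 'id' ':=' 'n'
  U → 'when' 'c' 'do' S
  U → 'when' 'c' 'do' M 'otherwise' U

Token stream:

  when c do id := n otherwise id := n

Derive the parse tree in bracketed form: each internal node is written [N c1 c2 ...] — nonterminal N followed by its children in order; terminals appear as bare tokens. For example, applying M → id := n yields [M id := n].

S
M
when c do M otherwise M
when c do id := n otherwise M
when c do id := n otherwise id := n

[S [M when c do [M id := n] otherwise [M id := n]]]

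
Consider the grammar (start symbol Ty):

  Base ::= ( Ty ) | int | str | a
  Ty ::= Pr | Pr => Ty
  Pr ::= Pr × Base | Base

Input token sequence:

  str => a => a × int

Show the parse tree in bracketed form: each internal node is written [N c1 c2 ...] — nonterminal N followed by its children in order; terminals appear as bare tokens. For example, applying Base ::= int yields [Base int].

Ty
Pr => Ty
Base => Ty
str => Ty
str => Pr => Ty
str => Base => Ty
str => a => Ty
str => a => Pr
str => a => Pr × Base
str => a => Base × Base
str => a => a × Base
str => a => a × int

[Ty [Pr [Base str]] => [Ty [Pr [Base a]] => [Ty [Pr [Pr [Base a]] × [Base int]]]]]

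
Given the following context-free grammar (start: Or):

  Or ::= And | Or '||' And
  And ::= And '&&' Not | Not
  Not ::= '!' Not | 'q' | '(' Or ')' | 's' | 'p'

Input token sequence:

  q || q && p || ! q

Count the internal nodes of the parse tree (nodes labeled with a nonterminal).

[Or [Or [Or [And [Not q]]] || [And [And [Not q]] && [Not p]]] || [And [Not ! [Not q]]]]

12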